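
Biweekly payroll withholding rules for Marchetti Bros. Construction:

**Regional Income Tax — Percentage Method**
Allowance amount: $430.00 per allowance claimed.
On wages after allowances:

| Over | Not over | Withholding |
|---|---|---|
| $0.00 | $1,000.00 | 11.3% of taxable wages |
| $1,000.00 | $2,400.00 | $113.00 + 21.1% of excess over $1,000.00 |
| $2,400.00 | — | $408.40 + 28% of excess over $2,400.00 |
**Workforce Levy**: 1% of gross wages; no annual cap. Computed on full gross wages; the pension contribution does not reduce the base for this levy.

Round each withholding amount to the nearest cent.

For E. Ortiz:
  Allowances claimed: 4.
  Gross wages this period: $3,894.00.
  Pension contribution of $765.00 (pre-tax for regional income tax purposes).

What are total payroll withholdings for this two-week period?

$238.24

Regional Income Tax: taxable = $3,894.00 − $765.00 − 4×$430.00 = $1,409.00
  $113.00 + 21.1% × ($1,409.00 − $1,000.00) = $113.00 + 21.1% × $409.00 = $199.30
Workforce Levy: 1% × $3,894.00 = $38.94
Total: $199.30 + $38.94 = $238.24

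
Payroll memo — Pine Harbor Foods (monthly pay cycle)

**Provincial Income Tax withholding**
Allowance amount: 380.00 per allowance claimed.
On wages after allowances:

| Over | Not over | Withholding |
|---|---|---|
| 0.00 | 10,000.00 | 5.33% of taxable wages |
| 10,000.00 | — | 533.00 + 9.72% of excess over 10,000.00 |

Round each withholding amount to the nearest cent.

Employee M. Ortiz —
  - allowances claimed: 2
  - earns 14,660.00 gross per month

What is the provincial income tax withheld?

Provincial Income Tax: taxable = 14,660.00 − 2×380.00 = 13,900.00
  533.00 + 9.72% × (13,900.00 − 10,000.00) = 533.00 + 9.72% × 3,900.00 = 912.08

912.08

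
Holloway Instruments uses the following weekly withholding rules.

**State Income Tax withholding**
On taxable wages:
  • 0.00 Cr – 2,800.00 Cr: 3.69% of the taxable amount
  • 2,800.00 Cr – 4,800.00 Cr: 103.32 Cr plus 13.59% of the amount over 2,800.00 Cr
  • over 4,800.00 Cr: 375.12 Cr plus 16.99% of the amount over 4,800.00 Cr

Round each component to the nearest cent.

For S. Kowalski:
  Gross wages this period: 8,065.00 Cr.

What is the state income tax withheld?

929.84 Cr

State Income Tax: taxable = 8,065.00 Cr
  375.12 Cr + 16.99% × (8,065.00 Cr − 4,800.00 Cr) = 375.12 Cr + 16.99% × 3,265.00 Cr = 929.84 Cr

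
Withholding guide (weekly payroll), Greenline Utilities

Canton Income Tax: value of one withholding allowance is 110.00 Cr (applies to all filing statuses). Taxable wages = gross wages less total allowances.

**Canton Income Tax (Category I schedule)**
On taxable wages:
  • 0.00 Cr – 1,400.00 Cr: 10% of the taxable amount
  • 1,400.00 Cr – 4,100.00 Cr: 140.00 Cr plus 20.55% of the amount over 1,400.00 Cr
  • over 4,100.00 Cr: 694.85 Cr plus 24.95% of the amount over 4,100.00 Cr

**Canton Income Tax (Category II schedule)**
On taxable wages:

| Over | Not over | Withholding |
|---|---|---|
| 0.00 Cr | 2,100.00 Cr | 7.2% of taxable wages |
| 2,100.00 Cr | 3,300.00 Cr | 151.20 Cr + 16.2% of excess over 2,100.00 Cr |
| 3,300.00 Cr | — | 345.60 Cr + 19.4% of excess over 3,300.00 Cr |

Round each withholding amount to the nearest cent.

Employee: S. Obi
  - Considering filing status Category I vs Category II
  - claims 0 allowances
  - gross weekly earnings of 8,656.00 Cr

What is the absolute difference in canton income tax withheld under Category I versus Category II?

446.91 Cr

Canton Income Tax (Category I): taxable = 8,656.00 Cr
  694.85 Cr + 24.95% × (8,656.00 Cr − 4,100.00 Cr) = 694.85 Cr + 24.95% × 4,556.00 Cr = 1,831.57 Cr
Canton Income Tax (Category II): taxable = 8,656.00 Cr
  345.60 Cr + 19.4% × (8,656.00 Cr − 3,300.00 Cr) = 345.60 Cr + 19.4% × 5,356.00 Cr = 1,384.66 Cr
Difference: |1,831.57 Cr − 1,384.66 Cr| = 446.91 Cr (higher under Category I)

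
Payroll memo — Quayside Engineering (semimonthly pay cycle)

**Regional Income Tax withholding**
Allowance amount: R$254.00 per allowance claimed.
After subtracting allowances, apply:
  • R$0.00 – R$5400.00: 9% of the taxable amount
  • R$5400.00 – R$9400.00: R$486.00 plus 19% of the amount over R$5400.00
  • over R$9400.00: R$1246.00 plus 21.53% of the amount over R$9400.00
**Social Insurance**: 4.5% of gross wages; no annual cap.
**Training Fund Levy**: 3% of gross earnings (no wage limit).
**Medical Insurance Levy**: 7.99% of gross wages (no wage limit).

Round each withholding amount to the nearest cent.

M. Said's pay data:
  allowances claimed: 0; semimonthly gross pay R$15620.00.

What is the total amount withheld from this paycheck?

Regional Income Tax: taxable = R$15620.00
  R$1246.00 + 21.53% × (R$15620.00 − R$9400.00) = R$1246.00 + 21.53% × R$6220.00 = R$2585.17
Social Insurance: 4.5% × R$15620.00 = R$702.90
Training Fund Levy: 3% × R$15620.00 = R$468.60
Medical Insurance Levy: 7.99% × R$15620.00 = R$1248.04
Total: R$2585.17 + R$702.90 + R$468.60 + R$1248.04 = R$5004.71

R$5004.71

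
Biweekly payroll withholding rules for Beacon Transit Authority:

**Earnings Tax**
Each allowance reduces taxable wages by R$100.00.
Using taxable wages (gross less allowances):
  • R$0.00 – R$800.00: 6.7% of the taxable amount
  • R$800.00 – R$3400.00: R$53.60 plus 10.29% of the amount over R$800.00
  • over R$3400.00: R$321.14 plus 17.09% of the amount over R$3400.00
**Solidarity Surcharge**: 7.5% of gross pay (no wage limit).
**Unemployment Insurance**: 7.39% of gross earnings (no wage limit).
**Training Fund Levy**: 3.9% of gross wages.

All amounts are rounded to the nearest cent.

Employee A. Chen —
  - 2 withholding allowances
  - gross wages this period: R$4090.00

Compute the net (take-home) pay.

R$2916.61

Earnings Tax: taxable = R$4090.00 − 2×R$100.00 = R$3890.00
  R$321.14 + 17.09% × (R$3890.00 − R$3400.00) = R$321.14 + 17.09% × R$490.00 = R$404.88
Solidarity Surcharge: 7.5% × R$4090.00 = R$306.75
Unemployment Insurance: 7.39% × R$4090.00 = R$302.25
Training Fund Levy: 3.9% × R$4090.00 = R$159.51
Total withheld: R$404.88 + R$306.75 + R$302.25 + R$159.51 = R$1173.39
Net pay: R$4090.00 − R$1173.39 = R$2916.61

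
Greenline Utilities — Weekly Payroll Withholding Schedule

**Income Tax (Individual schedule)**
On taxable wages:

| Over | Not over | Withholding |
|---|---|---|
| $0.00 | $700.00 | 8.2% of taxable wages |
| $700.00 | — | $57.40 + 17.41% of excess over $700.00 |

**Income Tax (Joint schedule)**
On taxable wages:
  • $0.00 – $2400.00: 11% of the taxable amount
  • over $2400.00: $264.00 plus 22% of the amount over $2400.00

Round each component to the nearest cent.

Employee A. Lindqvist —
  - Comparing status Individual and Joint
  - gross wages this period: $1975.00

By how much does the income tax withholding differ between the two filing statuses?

Income Tax (Individual): taxable = $1975.00
  $57.40 + 17.41% × ($1975.00 − $700.00) = $57.40 + 17.41% × $1275.00 = $279.38
Income Tax (Joint): taxable = $1975.00
  11% × $1975.00 = $217.25
Difference: |$279.38 − $217.25| = $62.13 (higher under Individual)

$62.13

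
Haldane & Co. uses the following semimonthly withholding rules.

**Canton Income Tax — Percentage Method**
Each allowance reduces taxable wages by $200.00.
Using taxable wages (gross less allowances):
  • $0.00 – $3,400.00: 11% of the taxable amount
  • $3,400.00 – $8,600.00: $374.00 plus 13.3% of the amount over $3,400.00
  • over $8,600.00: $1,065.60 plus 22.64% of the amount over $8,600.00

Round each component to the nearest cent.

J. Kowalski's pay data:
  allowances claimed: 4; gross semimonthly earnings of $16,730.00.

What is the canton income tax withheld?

Canton Income Tax: taxable = $16,730.00 − 4×$200.00 = $15,930.00
  $1,065.60 + 22.64% × ($15,930.00 − $8,600.00) = $1,065.60 + 22.64% × $7,330.00 = $2,725.11

$2,725.11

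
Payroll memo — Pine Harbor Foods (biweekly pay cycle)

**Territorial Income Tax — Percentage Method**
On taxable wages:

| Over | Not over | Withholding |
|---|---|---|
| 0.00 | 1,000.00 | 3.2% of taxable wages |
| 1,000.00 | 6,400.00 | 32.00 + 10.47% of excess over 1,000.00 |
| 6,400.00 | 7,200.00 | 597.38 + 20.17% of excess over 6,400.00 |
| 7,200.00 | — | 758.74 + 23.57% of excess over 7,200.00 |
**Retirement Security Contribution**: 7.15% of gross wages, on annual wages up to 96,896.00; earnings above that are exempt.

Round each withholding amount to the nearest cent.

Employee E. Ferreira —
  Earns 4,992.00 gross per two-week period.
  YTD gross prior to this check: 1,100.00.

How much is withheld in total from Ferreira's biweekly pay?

Territorial Income Tax: taxable = 4,992.00
  32.00 + 10.47% × (4,992.00 − 1,000.00) = 32.00 + 10.47% × 3,992.00 = 449.96
Retirement Security Contribution: 7.15% × 4,992.00 = 356.93
Total: 449.96 + 356.93 = 806.89

806.89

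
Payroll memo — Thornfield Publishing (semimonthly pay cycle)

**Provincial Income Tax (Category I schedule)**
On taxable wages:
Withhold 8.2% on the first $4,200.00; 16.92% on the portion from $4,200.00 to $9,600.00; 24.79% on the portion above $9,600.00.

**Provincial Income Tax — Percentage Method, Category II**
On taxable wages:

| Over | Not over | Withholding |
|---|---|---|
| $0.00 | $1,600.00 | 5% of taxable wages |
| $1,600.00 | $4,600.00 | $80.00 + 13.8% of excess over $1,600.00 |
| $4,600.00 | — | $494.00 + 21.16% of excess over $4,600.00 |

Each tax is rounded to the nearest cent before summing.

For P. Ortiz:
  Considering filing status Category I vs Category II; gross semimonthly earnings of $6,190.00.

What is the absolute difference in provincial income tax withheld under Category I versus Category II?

Provincial Income Tax (Category I): taxable = $6,190.00
  $344.40 + 16.92% × ($6,190.00 − $4,200.00) = $344.40 + 16.92% × $1,990.00 = $681.11
Provincial Income Tax (Category II): taxable = $6,190.00
  $494.00 + 21.16% × ($6,190.00 − $4,600.00) = $494.00 + 21.16% × $1,590.00 = $830.44
Difference: |$681.11 − $830.44| = $149.33 (higher under Category II)

$149.33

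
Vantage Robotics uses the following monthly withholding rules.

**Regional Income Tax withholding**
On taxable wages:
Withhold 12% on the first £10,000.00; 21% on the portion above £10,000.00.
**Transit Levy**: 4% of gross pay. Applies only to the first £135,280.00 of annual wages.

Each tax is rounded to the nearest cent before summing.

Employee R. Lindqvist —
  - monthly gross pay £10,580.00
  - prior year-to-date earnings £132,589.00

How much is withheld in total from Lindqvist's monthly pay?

Regional Income Tax: taxable = £10,580.00
  £1,200.00 + 21% × (£10,580.00 − £10,000.00) = £1,200.00 + 21% × £580.00 = £1,321.80
Transit Levy: cap £135,280.00 − YTD £132,589.00 = £2,691.00 subject; 4% × £2,691.00 = £107.64
Total: £1,321.80 + £107.64 = £1,429.44

£1,429.44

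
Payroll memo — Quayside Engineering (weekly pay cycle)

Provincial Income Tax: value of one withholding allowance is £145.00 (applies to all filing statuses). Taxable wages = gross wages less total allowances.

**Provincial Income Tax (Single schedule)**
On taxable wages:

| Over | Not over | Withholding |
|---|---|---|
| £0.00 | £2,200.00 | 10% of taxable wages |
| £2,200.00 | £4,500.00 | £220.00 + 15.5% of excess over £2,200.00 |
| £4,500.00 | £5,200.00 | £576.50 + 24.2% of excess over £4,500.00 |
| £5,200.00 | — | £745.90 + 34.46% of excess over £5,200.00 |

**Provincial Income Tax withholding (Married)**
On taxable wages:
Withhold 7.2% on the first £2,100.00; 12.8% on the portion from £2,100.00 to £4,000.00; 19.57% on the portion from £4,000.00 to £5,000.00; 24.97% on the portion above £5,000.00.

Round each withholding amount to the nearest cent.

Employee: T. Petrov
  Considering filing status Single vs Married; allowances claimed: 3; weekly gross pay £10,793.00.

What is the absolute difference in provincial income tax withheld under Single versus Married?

£595.36

Provincial Income Tax (Single): taxable = £10,793.00 − 3×£145.00 = £10,358.00
  £745.90 + 34.46% × (£10,358.00 − £5,200.00) = £745.90 + 34.46% × £5,158.00 = £2,523.35
Provincial Income Tax (Married): taxable = £10,793.00 − 3×£145.00 = £10,358.00
  £590.10 + 24.97% × (£10,358.00 − £5,000.00) = £590.10 + 24.97% × £5,358.00 = £1,927.99
Difference: |£2,523.35 − £1,927.99| = £595.36 (higher under Single)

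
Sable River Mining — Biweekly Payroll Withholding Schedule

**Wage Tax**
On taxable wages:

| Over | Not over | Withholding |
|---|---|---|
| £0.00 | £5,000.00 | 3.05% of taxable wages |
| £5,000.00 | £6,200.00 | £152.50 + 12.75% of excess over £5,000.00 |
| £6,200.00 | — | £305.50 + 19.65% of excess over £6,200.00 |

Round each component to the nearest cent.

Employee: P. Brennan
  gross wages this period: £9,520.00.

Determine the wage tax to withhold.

Wage Tax: taxable = £9,520.00
  £305.50 + 19.65% × (£9,520.00 − £6,200.00) = £305.50 + 19.65% × £3,320.00 = £957.88

£957.88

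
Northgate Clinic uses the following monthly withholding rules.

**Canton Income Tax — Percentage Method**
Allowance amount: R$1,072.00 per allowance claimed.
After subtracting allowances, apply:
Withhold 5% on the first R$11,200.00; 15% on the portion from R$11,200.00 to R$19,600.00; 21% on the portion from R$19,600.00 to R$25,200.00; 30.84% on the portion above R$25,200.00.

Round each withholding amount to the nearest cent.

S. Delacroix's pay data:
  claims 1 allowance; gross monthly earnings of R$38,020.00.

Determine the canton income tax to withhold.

R$6,619.08

Canton Income Tax: taxable = R$38,020.00 − 1×R$1,072.00 = R$36,948.00
  R$2,996.00 + 30.84% × (R$36,948.00 − R$25,200.00) = R$2,996.00 + 30.84% × R$11,748.00 = R$6,619.08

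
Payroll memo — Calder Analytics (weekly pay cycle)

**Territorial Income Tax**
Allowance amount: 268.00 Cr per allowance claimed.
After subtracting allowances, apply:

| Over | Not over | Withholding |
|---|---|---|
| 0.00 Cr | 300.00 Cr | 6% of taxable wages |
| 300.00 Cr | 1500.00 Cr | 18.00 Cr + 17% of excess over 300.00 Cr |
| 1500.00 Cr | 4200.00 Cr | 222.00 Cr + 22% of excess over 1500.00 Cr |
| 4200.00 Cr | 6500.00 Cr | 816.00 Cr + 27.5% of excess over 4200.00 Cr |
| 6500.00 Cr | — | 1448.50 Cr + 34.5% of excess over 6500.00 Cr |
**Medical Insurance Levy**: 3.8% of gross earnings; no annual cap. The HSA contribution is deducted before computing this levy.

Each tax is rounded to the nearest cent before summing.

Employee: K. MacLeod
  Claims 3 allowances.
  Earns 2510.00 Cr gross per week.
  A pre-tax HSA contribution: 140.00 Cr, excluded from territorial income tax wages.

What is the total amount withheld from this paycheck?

326.58 Cr

Territorial Income Tax: taxable = 2510.00 Cr − 140.00 Cr − 3×268.00 Cr = 1566.00 Cr
  222.00 Cr + 22% × (1566.00 Cr − 1500.00 Cr) = 222.00 Cr + 22% × 66.00 Cr = 236.52 Cr
Medical Insurance Levy: 3.8% × 2370.00 Cr = 90.06 Cr
Total: 236.52 Cr + 90.06 Cr = 326.58 Cr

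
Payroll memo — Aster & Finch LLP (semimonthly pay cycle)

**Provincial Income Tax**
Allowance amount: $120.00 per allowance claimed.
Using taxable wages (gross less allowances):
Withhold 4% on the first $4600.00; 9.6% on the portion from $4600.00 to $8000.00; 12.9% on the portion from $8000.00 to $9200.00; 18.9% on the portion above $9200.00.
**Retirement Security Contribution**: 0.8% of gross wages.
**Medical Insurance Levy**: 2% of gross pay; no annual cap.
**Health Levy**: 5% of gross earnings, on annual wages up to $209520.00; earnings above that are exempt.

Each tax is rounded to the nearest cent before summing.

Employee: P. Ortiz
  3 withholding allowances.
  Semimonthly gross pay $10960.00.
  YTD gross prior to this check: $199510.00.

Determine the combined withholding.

Provincial Income Tax: taxable = $10960.00 − 3×$120.00 = $10600.00
  $665.20 + 18.9% × ($10600.00 − $9200.00) = $665.20 + 18.9% × $1400.00 = $929.80
Retirement Security Contribution: 0.8% × $10960.00 = $87.68
Medical Insurance Levy: 2% × $10960.00 = $219.20
Health Levy: cap $209520.00 − YTD $199510.00 = $10010.00 subject; 5% × $10010.00 = $500.50
Total: $929.80 + $87.68 + $219.20 + $500.50 = $1737.18

$1737.18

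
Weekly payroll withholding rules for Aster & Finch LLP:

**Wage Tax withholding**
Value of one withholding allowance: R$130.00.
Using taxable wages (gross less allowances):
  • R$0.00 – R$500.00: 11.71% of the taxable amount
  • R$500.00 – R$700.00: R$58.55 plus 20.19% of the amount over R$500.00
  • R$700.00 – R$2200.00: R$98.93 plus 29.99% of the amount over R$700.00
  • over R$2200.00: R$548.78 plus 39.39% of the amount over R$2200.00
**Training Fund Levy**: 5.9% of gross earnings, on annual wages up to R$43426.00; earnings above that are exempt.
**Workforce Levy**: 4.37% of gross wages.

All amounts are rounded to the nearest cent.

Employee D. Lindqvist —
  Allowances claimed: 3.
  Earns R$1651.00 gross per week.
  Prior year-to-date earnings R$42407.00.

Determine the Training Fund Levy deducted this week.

R$60.12

Training Fund Levy: cap R$43426.00 − YTD R$42407.00 = R$1019.00 subject; 5.9% × R$1019.00 = R$60.12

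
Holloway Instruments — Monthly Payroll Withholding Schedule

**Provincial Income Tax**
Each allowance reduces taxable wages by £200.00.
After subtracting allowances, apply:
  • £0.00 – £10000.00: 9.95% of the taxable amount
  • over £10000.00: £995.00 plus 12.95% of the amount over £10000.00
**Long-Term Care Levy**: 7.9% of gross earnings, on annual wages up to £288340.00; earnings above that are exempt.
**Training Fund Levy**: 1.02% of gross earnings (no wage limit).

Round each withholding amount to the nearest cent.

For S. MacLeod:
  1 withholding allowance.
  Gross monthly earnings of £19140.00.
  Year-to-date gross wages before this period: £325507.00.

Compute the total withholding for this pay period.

Provincial Income Tax: taxable = £19140.00 − 1×£200.00 = £18940.00
  £995.00 + 12.95% × (£18940.00 − £10000.00) = £995.00 + 12.95% × £8940.00 = £2152.73
Long-Term Care Levy: YTD £325507.00 ≥ cap £288340.00 → £0.00
Training Fund Levy: 1.02% × £19140.00 = £195.23
Total: £2152.73 + £0.00 + £195.23 = £2347.96

£2347.96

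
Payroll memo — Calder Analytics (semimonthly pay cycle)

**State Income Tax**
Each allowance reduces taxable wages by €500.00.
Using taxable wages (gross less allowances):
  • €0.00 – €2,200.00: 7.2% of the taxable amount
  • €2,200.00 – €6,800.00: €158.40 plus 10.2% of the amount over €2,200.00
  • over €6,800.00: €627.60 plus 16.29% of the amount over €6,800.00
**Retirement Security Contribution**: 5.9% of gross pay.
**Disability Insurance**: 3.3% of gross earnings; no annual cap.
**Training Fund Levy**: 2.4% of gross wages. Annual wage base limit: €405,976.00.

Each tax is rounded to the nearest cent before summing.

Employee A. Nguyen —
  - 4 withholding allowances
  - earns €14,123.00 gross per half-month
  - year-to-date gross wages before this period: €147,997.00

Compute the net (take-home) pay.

State Income Tax: taxable = €14,123.00 − 4×€500.00 = €12,123.00
  €627.60 + 16.29% × (€12,123.00 − €6,800.00) = €627.60 + 16.29% × €5,323.00 = €1,494.72
Retirement Security Contribution: 5.9% × €14,123.00 = €833.26
Disability Insurance: 3.3% × €14,123.00 = €466.06
Training Fund Levy: 2.4% × €14,123.00 = €338.95
Total withheld: €1,494.72 + €833.26 + €466.06 + €338.95 = €3,132.99
Net pay: €14,123.00 − €3,132.99 = €10,990.01

€10,990.01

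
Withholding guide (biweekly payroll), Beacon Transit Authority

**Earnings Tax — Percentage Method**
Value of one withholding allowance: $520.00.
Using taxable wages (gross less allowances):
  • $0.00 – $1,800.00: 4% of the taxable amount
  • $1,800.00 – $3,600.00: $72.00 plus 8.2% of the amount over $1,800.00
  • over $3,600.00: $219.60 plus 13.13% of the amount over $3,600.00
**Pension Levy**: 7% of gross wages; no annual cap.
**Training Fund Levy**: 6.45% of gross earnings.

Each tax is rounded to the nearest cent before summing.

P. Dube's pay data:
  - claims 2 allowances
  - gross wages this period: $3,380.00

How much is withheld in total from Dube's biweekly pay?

Earnings Tax: taxable = $3,380.00 − 2×$520.00 = $2,340.00
  $72.00 + 8.2% × ($2,340.00 − $1,800.00) = $72.00 + 8.2% × $540.00 = $116.28
Pension Levy: 7% × $3,380.00 = $236.60
Training Fund Levy: 6.45% × $3,380.00 = $218.01
Total: $116.28 + $236.60 + $218.01 = $570.89

$570.89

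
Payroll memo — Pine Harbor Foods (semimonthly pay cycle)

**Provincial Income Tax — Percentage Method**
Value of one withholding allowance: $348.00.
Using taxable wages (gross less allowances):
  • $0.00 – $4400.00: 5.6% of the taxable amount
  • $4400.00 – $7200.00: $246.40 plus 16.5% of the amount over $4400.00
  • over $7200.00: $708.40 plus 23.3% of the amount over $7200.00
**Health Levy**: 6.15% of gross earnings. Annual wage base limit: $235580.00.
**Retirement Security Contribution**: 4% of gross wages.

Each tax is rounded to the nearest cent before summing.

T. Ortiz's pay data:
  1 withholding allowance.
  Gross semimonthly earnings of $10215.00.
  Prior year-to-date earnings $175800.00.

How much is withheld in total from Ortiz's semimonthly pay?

Provincial Income Tax: taxable = $10215.00 − 1×$348.00 = $9867.00
  $708.40 + 23.3% × ($9867.00 − $7200.00) = $708.40 + 23.3% × $2667.00 = $1329.81
Health Levy: 6.15% × $10215.00 = $628.22
Retirement Security Contribution: 4% × $10215.00 = $408.60
Total: $1329.81 + $628.22 + $408.60 = $2366.63

$2366.63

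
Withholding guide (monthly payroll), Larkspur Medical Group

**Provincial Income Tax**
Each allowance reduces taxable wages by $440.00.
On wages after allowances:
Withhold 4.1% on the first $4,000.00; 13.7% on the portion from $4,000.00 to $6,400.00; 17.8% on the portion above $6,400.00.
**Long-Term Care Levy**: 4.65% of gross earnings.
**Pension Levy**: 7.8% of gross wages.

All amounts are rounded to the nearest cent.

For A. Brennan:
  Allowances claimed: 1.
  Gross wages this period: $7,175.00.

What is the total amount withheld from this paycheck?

Provincial Income Tax: taxable = $7,175.00 − 1×$440.00 = $6,735.00
  $492.80 + 17.8% × ($6,735.00 − $6,400.00) = $492.80 + 17.8% × $335.00 = $552.43
Long-Term Care Levy: 4.65% × $7,175.00 = $333.64
Pension Levy: 7.8% × $7,175.00 = $559.65
Total: $552.43 + $333.64 + $559.65 = $1,445.72

$1,445.72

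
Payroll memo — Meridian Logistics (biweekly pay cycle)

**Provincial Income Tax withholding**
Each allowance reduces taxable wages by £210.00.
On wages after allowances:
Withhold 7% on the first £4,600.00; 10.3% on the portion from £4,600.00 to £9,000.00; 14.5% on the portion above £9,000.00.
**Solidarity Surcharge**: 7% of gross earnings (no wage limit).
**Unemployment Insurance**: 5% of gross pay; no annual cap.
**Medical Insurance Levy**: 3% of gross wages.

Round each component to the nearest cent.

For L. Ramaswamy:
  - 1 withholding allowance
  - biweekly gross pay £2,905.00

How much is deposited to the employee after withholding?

Provincial Income Tax: taxable = £2,905.00 − 1×£210.00 = £2,695.00
  7% × £2,695.00 = £188.65
Solidarity Surcharge: 7% × £2,905.00 = £203.35
Unemployment Insurance: 5% × £2,905.00 = £145.25
Medical Insurance Levy: 3% × £2,905.00 = £87.15
Total withheld: £188.65 + £203.35 + £145.25 + £87.15 = £624.40
Net pay: £2,905.00 − £624.40 = £2,280.60

£2,280.60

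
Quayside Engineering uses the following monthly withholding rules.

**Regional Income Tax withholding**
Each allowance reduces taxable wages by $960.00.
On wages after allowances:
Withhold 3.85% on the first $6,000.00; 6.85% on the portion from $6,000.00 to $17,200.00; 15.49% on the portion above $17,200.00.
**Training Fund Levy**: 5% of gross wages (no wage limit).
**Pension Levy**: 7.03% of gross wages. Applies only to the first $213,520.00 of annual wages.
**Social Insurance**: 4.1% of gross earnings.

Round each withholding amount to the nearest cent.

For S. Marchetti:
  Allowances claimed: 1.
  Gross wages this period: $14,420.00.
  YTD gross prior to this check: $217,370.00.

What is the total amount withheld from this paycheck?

$2,054.23

Regional Income Tax: taxable = $14,420.00 − 1×$960.00 = $13,460.00
  $231.00 + 6.85% × ($13,460.00 − $6,000.00) = $231.00 + 6.85% × $7,460.00 = $742.01
Training Fund Levy: 5% × $14,420.00 = $721.00
Pension Levy: YTD $217,370.00 ≥ cap $213,520.00 → $0.00
Social Insurance: 4.1% × $14,420.00 = $591.22
Total: $742.01 + $721.00 + $0.00 + $591.22 = $2,054.23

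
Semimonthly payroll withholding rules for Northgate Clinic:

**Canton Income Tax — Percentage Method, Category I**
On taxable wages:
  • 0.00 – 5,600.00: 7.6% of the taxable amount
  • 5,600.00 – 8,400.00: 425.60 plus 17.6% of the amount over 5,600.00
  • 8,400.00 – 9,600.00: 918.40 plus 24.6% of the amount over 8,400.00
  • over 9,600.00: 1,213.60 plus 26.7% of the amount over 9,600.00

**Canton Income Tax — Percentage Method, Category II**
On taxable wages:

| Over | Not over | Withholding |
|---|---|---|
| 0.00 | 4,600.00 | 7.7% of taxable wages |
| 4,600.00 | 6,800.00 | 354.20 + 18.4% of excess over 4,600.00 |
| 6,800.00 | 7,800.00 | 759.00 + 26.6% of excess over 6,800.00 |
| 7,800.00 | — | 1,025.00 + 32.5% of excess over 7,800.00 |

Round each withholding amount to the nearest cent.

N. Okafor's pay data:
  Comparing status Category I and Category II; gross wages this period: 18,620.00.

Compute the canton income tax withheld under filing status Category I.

Canton Income Tax (Category I): taxable = 18,620.00
  1,213.60 + 26.7% × (18,620.00 − 9,600.00) = 1,213.60 + 26.7% × 9,020.00 = 3,621.94

3,621.94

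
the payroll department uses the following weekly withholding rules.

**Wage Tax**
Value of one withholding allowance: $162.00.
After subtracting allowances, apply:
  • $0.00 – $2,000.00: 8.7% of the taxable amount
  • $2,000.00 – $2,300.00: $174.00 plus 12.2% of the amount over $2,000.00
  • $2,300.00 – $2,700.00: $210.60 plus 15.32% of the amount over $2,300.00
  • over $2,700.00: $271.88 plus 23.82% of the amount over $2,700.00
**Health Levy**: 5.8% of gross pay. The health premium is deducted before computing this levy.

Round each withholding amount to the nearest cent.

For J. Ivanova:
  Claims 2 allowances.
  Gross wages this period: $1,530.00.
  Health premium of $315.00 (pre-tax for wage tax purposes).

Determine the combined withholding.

Wage Tax: taxable = $1,530.00 − $315.00 − 2×$162.00 = $891.00
  8.7% × $891.00 = $77.52
Health Levy: 5.8% × $1,215.00 = $70.47
Total: $77.52 + $70.47 = $147.99

$147.99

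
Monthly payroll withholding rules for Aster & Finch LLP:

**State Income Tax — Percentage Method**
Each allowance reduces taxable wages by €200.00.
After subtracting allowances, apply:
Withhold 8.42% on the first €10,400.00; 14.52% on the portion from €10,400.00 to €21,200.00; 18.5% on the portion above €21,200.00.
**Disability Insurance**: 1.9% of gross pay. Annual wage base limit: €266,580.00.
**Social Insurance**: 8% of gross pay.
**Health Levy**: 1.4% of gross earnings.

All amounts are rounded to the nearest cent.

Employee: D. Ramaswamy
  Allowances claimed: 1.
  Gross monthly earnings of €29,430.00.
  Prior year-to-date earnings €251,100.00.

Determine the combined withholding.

State Income Tax: taxable = €29,430.00 − 1×€200.00 = €29,230.00
  €2,443.84 + 18.5% × (€29,230.00 − €21,200.00) = €2,443.84 + 18.5% × €8,030.00 = €3,929.39
Disability Insurance: cap €266,580.00 − YTD €251,100.00 = €15,480.00 subject; 1.9% × €15,480.00 = €294.12
Social Insurance: 8% × €29,430.00 = €2,354.40
Health Levy: 1.4% × €29,430.00 = €412.02
Total: €3,929.39 + €294.12 + €2,354.40 + €412.02 = €6,989.93

€6,989.93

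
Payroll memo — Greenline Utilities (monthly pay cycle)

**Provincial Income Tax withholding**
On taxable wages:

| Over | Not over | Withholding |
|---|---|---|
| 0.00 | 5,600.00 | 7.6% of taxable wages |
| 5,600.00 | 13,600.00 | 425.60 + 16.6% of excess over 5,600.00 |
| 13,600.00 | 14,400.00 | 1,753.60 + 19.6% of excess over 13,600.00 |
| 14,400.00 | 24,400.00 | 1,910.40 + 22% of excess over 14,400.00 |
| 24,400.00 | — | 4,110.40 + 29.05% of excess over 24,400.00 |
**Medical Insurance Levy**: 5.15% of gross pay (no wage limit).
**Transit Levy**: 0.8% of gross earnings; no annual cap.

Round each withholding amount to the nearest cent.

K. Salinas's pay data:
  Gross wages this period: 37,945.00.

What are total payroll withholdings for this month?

Provincial Income Tax: taxable = 37,945.00
  4,110.40 + 29.05% × (37,945.00 − 24,400.00) = 4,110.40 + 29.05% × 13,545.00 = 8,045.22
Medical Insurance Levy: 5.15% × 37,945.00 = 1,954.17
Transit Levy: 0.8% × 37,945.00 = 303.56
Total: 8,045.22 + 1,954.17 + 303.56 = 10,302.95

10,302.95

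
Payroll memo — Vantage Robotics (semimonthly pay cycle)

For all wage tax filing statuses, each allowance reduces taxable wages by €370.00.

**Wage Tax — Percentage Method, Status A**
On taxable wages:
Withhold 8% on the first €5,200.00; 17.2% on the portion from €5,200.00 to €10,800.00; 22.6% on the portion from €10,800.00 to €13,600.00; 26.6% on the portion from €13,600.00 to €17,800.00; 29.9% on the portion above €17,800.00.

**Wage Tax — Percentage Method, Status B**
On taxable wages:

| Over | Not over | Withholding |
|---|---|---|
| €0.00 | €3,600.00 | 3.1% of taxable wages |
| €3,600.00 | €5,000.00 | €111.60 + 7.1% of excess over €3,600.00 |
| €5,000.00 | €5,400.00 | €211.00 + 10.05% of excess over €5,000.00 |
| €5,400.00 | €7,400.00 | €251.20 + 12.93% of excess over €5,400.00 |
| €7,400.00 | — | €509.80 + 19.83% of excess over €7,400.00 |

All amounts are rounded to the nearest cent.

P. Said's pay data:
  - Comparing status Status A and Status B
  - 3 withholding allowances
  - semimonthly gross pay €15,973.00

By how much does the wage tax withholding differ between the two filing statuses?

Wage Tax (Status A): taxable = €15,973.00 − 3×€370.00 = €14,863.00
  €2,012.00 + 26.6% × (€14,863.00 − €13,600.00) = €2,012.00 + 26.6% × €1,263.00 = €2,347.96
Wage Tax (Status B): taxable = €15,973.00 − 3×€370.00 = €14,863.00
  €509.80 + 19.83% × (€14,863.00 − €7,400.00) = €509.80 + 19.83% × €7,463.00 = €1,989.71
Difference: |€2,347.96 − €1,989.71| = €358.25 (higher under Status A)

€358.25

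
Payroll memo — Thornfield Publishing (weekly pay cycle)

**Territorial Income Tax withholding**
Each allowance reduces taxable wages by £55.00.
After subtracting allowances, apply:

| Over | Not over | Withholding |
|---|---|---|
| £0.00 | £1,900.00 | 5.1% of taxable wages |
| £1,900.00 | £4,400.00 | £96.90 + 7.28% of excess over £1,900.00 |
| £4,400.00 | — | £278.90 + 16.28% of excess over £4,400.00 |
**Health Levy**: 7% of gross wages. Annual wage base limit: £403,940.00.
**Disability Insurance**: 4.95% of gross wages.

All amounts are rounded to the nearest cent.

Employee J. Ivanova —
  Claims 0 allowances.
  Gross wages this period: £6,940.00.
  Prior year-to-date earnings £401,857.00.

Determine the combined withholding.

Territorial Income Tax: taxable = £6,940.00
  £278.90 + 16.28% × (£6,940.00 − £4,400.00) = £278.90 + 16.28% × £2,540.00 = £692.41
Health Levy: cap £403,940.00 − YTD £401,857.00 = £2,083.00 subject; 7% × £2,083.00 = £145.81
Disability Insurance: 4.95% × £6,940.00 = £343.53
Total: £692.41 + £145.81 + £343.53 = £1,181.75

£1,181.75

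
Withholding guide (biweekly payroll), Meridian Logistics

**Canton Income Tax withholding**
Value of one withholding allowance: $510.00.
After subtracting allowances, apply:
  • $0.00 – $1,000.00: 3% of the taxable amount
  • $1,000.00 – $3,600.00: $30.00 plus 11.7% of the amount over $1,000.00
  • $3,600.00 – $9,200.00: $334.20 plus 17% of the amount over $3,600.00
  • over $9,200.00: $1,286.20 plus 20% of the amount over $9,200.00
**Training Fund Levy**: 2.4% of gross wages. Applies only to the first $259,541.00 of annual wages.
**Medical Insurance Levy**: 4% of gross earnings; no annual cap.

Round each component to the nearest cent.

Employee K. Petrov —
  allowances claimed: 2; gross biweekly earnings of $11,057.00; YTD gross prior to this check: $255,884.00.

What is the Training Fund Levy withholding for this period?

Training Fund Levy: cap $259,541.00 − YTD $255,884.00 = $3,657.00 subject; 2.4% × $3,657.00 = $87.77

$87.77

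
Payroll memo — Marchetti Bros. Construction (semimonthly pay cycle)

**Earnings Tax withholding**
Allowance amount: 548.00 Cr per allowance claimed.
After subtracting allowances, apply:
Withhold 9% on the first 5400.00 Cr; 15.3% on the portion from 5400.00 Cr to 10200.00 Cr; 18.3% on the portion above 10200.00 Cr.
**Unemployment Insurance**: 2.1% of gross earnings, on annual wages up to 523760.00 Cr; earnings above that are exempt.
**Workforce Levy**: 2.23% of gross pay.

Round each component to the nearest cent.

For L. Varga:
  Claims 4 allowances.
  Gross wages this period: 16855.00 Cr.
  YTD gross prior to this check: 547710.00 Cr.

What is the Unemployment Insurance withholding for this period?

0.00 Cr

Unemployment Insurance: YTD 547710.00 Cr ≥ cap 523760.00 Cr → 0.00 Cr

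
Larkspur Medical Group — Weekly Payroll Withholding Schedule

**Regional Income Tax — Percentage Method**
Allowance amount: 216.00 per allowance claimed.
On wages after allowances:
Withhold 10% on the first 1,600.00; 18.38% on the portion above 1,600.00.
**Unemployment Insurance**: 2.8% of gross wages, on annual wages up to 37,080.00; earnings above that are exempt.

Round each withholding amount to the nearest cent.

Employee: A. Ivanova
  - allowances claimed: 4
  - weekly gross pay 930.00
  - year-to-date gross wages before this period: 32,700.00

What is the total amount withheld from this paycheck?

Regional Income Tax: taxable = 930.00 − 4×216.00 = 66.00
  10% × 66.00 = 6.60
Unemployment Insurance: 2.8% × 930.00 = 26.04
Total: 6.60 + 26.04 = 32.64

32.64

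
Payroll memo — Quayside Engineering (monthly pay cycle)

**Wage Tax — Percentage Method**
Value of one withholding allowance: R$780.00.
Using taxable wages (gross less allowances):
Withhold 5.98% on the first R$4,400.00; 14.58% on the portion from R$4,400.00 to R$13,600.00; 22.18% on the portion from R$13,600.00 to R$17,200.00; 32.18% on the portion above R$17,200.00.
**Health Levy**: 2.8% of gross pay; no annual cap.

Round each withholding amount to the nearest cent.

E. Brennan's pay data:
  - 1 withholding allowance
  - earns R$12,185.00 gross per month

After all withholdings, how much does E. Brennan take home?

Wage Tax: taxable = R$12,185.00 − 1×R$780.00 = R$11,405.00
  R$263.12 + 14.58% × (R$11,405.00 − R$4,400.00) = R$263.12 + 14.58% × R$7,005.00 = R$1,284.45
Health Levy: 2.8% × R$12,185.00 = R$341.18
Total withheld: R$1,284.45 + R$341.18 = R$1,625.63
Net pay: R$12,185.00 − R$1,625.63 = R$10,559.37

R$10,559.37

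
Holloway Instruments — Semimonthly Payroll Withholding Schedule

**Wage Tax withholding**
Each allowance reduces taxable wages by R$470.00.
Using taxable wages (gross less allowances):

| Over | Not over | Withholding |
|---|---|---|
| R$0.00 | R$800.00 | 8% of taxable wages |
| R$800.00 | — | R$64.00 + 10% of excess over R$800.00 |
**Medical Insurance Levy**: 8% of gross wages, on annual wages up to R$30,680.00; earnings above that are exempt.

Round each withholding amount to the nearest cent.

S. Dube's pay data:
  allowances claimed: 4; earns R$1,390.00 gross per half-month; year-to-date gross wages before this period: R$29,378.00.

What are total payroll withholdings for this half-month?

R$104.16

Wage Tax: taxable = R$1,390.00 − 4×R$470.00 = R$-490.00
  Taxable ≤ 0 → R$0.00
Medical Insurance Levy: cap R$30,680.00 − YTD R$29,378.00 = R$1,302.00 subject; 8% × R$1,302.00 = R$104.16
Total: R$0.00 + R$104.16 = R$104.16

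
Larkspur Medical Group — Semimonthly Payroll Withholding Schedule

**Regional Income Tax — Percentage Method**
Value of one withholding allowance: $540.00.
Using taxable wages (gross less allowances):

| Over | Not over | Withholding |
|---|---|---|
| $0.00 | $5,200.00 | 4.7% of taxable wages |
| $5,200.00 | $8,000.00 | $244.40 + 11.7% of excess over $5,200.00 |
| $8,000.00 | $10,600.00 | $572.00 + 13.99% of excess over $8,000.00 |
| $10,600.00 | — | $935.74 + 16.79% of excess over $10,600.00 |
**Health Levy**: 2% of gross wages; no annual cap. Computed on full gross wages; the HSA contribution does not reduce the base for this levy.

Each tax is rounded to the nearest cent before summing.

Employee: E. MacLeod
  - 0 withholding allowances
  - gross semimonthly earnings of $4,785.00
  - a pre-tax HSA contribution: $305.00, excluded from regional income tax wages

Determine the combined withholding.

$306.26

Regional Income Tax: taxable = $4,785.00 − $305.00 = $4,480.00
  4.7% × $4,480.00 = $210.56
Health Levy: 2% × $4,785.00 = $95.70
Total: $210.56 + $95.70 = $306.26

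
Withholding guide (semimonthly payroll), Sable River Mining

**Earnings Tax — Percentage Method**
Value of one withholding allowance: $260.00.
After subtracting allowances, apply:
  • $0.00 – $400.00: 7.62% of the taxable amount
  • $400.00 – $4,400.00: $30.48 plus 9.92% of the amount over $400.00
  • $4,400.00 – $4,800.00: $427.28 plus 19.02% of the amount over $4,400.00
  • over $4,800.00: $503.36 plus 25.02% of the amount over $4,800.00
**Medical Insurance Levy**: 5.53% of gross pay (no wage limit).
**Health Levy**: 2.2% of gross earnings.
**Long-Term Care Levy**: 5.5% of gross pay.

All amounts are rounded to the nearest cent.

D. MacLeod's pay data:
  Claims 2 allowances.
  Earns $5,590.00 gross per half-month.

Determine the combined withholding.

Earnings Tax: taxable = $5,590.00 − 2×$260.00 = $5,070.00
  $503.36 + 25.02% × ($5,070.00 − $4,800.00) = $503.36 + 25.02% × $270.00 = $570.91
Medical Insurance Levy: 5.53% × $5,590.00 = $309.13
Health Levy: 2.2% × $5,590.00 = $122.98
Long-Term Care Levy: 5.5% × $5,590.00 = $307.45
Total: $570.91 + $309.13 + $122.98 + $307.45 = $1,310.47

$1,310.47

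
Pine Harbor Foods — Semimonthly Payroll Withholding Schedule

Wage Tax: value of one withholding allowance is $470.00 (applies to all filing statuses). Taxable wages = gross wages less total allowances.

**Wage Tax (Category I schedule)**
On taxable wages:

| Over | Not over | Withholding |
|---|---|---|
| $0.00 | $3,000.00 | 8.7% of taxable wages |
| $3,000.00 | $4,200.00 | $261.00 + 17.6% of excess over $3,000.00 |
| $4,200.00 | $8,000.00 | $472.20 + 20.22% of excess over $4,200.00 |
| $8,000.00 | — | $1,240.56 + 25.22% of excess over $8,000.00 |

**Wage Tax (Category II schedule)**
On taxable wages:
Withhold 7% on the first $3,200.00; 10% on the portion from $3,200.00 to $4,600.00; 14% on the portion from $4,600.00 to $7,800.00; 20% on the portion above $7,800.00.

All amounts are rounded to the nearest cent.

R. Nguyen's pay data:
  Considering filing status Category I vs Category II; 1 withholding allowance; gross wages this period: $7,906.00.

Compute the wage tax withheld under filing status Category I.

Wage Tax (Category I): taxable = $7,906.00 − 1×$470.00 = $7,436.00
  $472.20 + 20.22% × ($7,436.00 − $4,200.00) = $472.20 + 20.22% × $3,236.00 = $1,126.52

$1,126.52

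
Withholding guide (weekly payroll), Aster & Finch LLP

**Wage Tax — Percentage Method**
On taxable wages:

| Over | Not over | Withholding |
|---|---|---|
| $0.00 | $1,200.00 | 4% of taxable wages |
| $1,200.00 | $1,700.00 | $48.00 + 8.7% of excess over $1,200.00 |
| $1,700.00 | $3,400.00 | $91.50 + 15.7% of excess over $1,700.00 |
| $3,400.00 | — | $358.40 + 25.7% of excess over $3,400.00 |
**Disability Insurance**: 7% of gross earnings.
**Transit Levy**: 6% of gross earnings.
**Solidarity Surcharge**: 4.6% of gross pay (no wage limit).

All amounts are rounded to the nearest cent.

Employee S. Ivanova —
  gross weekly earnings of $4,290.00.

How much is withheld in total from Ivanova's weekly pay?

Wage Tax: taxable = $4,290.00
  $358.40 + 25.7% × ($4,290.00 − $3,400.00) = $358.40 + 25.7% × $890.00 = $587.13
Disability Insurance: 7% × $4,290.00 = $300.30
Transit Levy: 6% × $4,290.00 = $257.40
Solidarity Surcharge: 4.6% × $4,290.00 = $197.34
Total: $587.13 + $300.30 + $257.40 + $197.34 = $1,342.17

$1,342.17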